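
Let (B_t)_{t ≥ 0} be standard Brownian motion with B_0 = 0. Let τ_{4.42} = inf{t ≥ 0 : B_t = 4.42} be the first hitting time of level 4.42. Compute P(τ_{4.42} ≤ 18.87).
P(τ_{4.42} ≤ 18.87) = 2(1 − Φ(4.42/√18.87)) = 2(1 − Φ(1.0175)) ≈ 0.3089

By the reflection principle for standard BM, P(τ_b ≤ t) = 2 · P(B_t ≥ b). Since B_t ~ N(0, t), P(B_t ≥ 4.42) = 1 − Φ(4.42/√t) = 1 − Φ(4.42/√18.87) = 1 − Φ(1.0175) ≈ 0.15446. Doubling: P(τ_{4.42} ≤ 18.87) ≈ 2 · 0.15446 = 0.30892 ≈ 0.3089.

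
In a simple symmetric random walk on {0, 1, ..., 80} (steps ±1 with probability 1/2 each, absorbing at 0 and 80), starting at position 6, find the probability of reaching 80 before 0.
P(hit 80 before 0) = 6/80 = 3/40

Let u_k = P(hit 80 before 0 | start at k). Then u_0 = 0, u_80 = 1, and u_k = u_{k-1}/2 + u_{k+1}/2 for 1 ≤ k ≤ 79. This harmonic recurrence is solved by u_k = k/80, giving u_6 = 6/80 = 3/40.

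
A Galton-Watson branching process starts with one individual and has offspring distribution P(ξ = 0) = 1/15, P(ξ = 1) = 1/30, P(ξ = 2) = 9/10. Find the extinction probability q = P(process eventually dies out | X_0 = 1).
q = 2/27

The pgf is f(s) = 1/15 + 1/30·s + 9/10·s². The extinction probability q is the smallest fixed point of f in [0, 1]. Setting s = f(s):
  9/10·s² + (1/30 − 1)·s + 1/15 = 0
  9/10·s² − (1/15 + 9/10)·s + 1/15 = 0
which factors as (s − 1)·(9/10·s − 1/15) = 0, giving roots s = 1 and s = (1/15)/(9/10) = 2/27.
Mean offspring μ = 1/30 + 2·9/10 = 11/6 > 1 (supercritical), so q < 1. The extinction probability is the smaller root: q = (1/15)/(9/10) = 2/27.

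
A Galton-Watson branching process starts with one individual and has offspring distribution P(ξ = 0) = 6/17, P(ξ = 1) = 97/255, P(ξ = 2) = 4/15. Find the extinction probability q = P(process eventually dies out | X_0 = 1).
q = 1

Mean offspring μ = 0·6/17 + 1·97/255 + 2·4/15 = 233/255 ≤ 1. For μ ≤ 1 with offspring not concentrated at 1, the Galton-Watson process goes extinct almost surely, so q = 1.
(Algebraic check: The pgf is f(s) = 6/17 + 97/255·s + 4/15·s². The extinction probability q is the smallest fixed point of f in [0, 1]. Setting s = f(s):
  4/15·s² + (97/255 − 1)·s + 6/17 = 0
  4/15·s² − (6/17 + 4/15)·s + 6/17 = 0
which factors as (s − 1)·(4/15·s − 6/17) = 0, giving roots s = 1 and s = (6/17)/(4/15) = 45/34. Since 45/34 ≥ 1, the smallest root in [0, 1] is s = 1.)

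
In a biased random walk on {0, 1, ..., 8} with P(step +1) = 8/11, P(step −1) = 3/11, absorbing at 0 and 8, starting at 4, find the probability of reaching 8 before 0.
P(hit 8 before 0) = (1 − (3/8)^4) / (1 − (3/8)^8) = 4096/4177

Let u_k denote P(reach 8 before 0 | start at k). Boundary: u_0 = 0, u_8 = 1. Recurrence: u_k = 8/11·u_{k+1} + 3/11·u_{k-1} for 1 ≤ k ≤ 7. Try u_k = A + B·r^k with r = q/p = (3/11)/(8/11) = 3/8. Substitution satisfies the recurrence; boundary conditions give:
  u_k = (1 − r^k) / (1 − r^N) = (1 − (3/8)^4) / (1 − (3/8)^8) = 4096/4177.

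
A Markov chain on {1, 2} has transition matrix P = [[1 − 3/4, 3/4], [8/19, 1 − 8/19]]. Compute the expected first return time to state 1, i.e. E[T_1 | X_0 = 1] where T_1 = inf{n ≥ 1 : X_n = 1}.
E[T_1 | X_0 = 1] = 1/π_1 = 89/32

For an irreducible recurrent Markov chain with stationary distribution π, E[T_i | X_0 = i] = 1/π_i (Kac's formula). Here π_1 = (8/19)/(3/4 + 8/19) = (8/19)/(89/76) = 32/89, so E[T_1 | X_0 = 1] = 1/π_1 = (3/4 + 8/19)/(8/19) = (89/76)/(8/19) = 89/32.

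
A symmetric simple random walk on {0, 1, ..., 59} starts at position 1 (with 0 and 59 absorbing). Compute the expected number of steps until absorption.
E[τ | X_0 = 1] = 58

Let v_k = E[τ | X_0 = k]. Boundary: v_0 = v_59 = 0. Recurrence: v_k = 1 + (v_{k-1} + v_{k+1})/2 for 1 ≤ k ≤ 58. The particular solution to v_k − (v_{k-1} + v_{k+1})/2 = 1 is v_k = −k^2. Adding homogeneous solution A + B k and matching boundaries gives v_k = k (59 − k). Substituting k = 1: v_1 = 1 · 58 = 58.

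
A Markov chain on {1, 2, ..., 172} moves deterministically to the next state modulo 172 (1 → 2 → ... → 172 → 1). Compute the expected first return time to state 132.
E[T_132 | X_0 = 132] = 172

The chain cycles deterministically, so starting at state 132 it returns in exactly 172 steps. Equivalently, the stationary distribution is uniform π_j = 1/172 for every state j, so by Kac's formula E[T_132] = 1/π_132 = 172.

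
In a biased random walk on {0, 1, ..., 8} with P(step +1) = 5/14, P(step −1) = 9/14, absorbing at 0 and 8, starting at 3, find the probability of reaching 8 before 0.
P(hit 8 before 0) = (1 − (9/5)^3) / (1 − (9/5)^8) = 471875/10664024

Let u_k denote P(reach 8 before 0 | start at k). Boundary: u_0 = 0, u_8 = 1. Recurrence: u_k = 5/14·u_{k+1} + 9/14·u_{k-1} for 1 ≤ k ≤ 7. Try u_k = A + B·r^k with r = q/p = (9/14)/(5/14) = 9/5. Substitution satisfies the recurrence; boundary conditions give:
  u_k = (1 − r^k) / (1 − r^N) = (1 − (9/5)^3) / (1 − (9/5)^8) = 471875/10664024.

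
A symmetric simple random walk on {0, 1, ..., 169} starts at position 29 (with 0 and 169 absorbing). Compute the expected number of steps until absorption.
E[τ | X_0 = 29] = 4060

Let v_k = E[τ | X_0 = k]. Boundary: v_0 = v_169 = 0. Recurrence: v_k = 1 + (v_{k-1} + v_{k+1})/2 for 1 ≤ k ≤ 168. The particular solution to v_k − (v_{k-1} + v_{k+1})/2 = 1 is v_k = −k^2. Adding homogeneous solution A + B k and matching boundaries gives v_k = k (169 − k). Substituting k = 29: v_29 = 29 · 140 = 4060.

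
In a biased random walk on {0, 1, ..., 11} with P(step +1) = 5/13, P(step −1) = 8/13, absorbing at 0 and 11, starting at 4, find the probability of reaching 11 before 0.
P(hit 11 before 0) = (1 − (8/5)^4) / (1 − (8/5)^11) = 90390625/2847035489

Let u_k denote P(reach 11 before 0 | start at k). Boundary: u_0 = 0, u_11 = 1. Recurrence: u_k = 5/13·u_{k+1} + 8/13·u_{k-1} for 1 ≤ k ≤ 10. Try u_k = A + B·r^k with r = q/p = (8/13)/(5/13) = 8/5. Substitution satisfies the recurrence; boundary conditions give:
  u_k = (1 − r^k) / (1 − r^N) = (1 − (8/5)^4) / (1 − (8/5)^11) = 90390625/2847035489.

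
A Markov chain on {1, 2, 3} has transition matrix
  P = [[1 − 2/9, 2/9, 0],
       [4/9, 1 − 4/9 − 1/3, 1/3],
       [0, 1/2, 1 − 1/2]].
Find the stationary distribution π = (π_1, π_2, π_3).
π = (6/11, 3/11, 2/11)

This is a birth-death chain on three states, which satisfies detailed balance: π_1 · P_{12} = π_2 · P_{21} and π_2 · P_{23} = π_3 · P_{32}.
From π_1 · 2/9 = π_2 · 4/9: π_2/π_1 = (2/9)/(4/9) = 1/2.
From π_2 · 1/3 = π_3 · 1/2: π_3/π_2 = (1/3)/(1/2) = 2/3.
Take π_1 proportional to 1; then unnormalized π = (1, 1/2, 1/3). Normalize by dividing by the sum 11/6:
  π = (6/11, 3/11, 2/11).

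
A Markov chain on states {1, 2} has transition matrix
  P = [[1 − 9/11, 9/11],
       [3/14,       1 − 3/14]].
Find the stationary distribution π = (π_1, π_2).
π_1 = 11/53, π_2 = 42/53

Solve πP = π with π_1 + π_2 = 1. From πP = π: π_1 · (1 − 9/11) + π_2 · 3/14 = π_1 ⇒ π_2 · 3/14 = π_1 · 9/11 ⇒ π_2/π_1 = (9/11)/(3/14) = 42/11. Together with π_1 + π_2 = 1:
  π_1 = (3/14)/(9/11 + 3/14) = (3/14)/(159/154) = 11/53,
  π_2 = (9/11)/(9/11 + 3/14) = (9/11)/(159/154) = 42/53.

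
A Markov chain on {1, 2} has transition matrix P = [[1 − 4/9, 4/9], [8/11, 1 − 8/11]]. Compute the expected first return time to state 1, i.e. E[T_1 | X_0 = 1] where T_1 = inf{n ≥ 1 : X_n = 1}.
E[T_1 | X_0 = 1] = 1/π_1 = 29/18

For an irreducible recurrent Markov chain with stationary distribution π, E[T_i | X_0 = i] = 1/π_i (Kac's formula). Here π_1 = (8/11)/(4/9 + 8/11) = (8/11)/(116/99) = 18/29, so E[T_1 | X_0 = 1] = 1/π_1 = (4/9 + 8/11)/(8/11) = (116/99)/(8/11) = 29/18.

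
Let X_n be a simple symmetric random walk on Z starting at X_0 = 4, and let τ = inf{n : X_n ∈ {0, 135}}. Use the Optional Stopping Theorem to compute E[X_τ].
E[X_τ] = 4

X_n is a martingale and τ is a bounded-mean stopping time (indeed τ is finite a.s. with bounded expectation since the walk is in a bounded region). By the OST, E[X_τ] = E[X_0] = 4. Equivalently: E[X_τ] = 135 · P(hit 135 first) + 0 · P(hit 0 first) = 135 · (4/135) = 4.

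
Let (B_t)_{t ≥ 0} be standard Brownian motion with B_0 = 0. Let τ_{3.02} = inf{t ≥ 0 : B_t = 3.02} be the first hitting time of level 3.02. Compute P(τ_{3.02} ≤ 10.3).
P(τ_{3.02} ≤ 10.3) = 2(1 − Φ(3.02/√10.3)) = 2(1 − Φ(0.9410)) ≈ 0.3467

By the reflection principle for standard BM, P(τ_b ≤ t) = 2 · P(B_t ≥ b). Since B_t ~ N(0, t), P(B_t ≥ 3.02) = 1 − Φ(3.02/√t) = 1 − Φ(3.02/√10.3) = 1 − Φ(0.9410) ≈ 0.17335. Doubling: P(τ_{3.02} ≤ 10.3) ≈ 2 · 0.17335 = 0.34670 ≈ 0.3467.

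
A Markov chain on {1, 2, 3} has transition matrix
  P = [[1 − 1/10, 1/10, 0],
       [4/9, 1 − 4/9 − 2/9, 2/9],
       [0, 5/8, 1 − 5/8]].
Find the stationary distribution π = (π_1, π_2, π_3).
π = (200/261, 5/29, 16/261)

This is a birth-death chain on three states, which satisfies detailed balance: π_1 · P_{12} = π_2 · P_{21} and π_2 · P_{23} = π_3 · P_{32}.
From π_1 · 1/10 = π_2 · 4/9: π_2/π_1 = (1/10)/(4/9) = 9/40.
From π_2 · 2/9 = π_3 · 5/8: π_3/π_2 = (2/9)/(5/8) = 16/45.
Take π_1 proportional to 1; then unnormalized π = (1, 9/40, 2/25). Normalize by dividing by the sum 261/200:
  π = (200/261, 5/29, 16/261).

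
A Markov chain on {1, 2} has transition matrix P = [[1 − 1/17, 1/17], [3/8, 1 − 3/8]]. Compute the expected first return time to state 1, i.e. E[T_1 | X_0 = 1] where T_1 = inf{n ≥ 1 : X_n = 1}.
E[T_1 | X_0 = 1] = 1/π_1 = 59/51

For an irreducible recurrent Markov chain with stationary distribution π, E[T_i | X_0 = i] = 1/π_i (Kac's formula). Here π_1 = (3/8)/(1/17 + 3/8) = (3/8)/(59/136) = 51/59, so E[T_1 | X_0 = 1] = 1/π_1 = (1/17 + 3/8)/(3/8) = (59/136)/(3/8) = 59/51.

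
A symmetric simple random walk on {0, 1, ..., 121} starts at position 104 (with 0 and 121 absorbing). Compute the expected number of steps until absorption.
E[τ | X_0 = 104] = 1768

Let v_k = E[τ | X_0 = k]. Boundary: v_0 = v_121 = 0. Recurrence: v_k = 1 + (v_{k-1} + v_{k+1})/2 for 1 ≤ k ≤ 120. The particular solution to v_k − (v_{k-1} + v_{k+1})/2 = 1 is v_k = −k^2. Adding homogeneous solution A + B k and matching boundaries gives v_k = k (121 − k). Substituting k = 104: v_104 = 104 · 17 = 1768.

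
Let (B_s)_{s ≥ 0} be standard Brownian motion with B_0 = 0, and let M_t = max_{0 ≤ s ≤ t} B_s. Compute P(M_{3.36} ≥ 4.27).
P(M_{3.36} ≥ 4.27) = 2·P(B_{3.36} ≥ 4.27) = 2(1 − Φ(4.27/√3.36)) ≈ 0.0198

By the reflection principle for Brownian motion, P(M_t ≥ a) = 2 · P(B_t ≥ a) for a ≥ 0. Since B_t ~ N(0, t), P(B_t ≥ 4.27) = 1 − Φ(4.27/√t) = 1 − Φ(4.27/√3.36) = 1 − Φ(2.3295). So
  P(M_{3.36} ≥ 4.27) = 2(1 − Φ(2.3295)) ≈ 0.0198.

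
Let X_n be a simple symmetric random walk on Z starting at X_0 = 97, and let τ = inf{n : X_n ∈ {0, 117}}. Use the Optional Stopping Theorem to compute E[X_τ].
E[X_τ] = 97

X_n is a martingale and τ is a bounded-mean stopping time (indeed τ is finite a.s. with bounded expectation since the walk is in a bounded region). By the OST, E[X_τ] = E[X_0] = 97. Equivalently: E[X_τ] = 117 · P(hit 117 first) + 0 · P(hit 0 first) = 117 · (97/117) = 97.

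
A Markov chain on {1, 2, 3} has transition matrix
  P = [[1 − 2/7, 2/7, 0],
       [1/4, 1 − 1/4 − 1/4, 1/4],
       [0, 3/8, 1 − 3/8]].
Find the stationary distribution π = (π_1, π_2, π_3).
π = (21/61, 24/61, 16/61)

This is a birth-death chain on three states, which satisfies detailed balance: π_1 · P_{12} = π_2 · P_{21} and π_2 · P_{23} = π_3 · P_{32}.
From π_1 · 2/7 = π_2 · 1/4: π_2/π_1 = (2/7)/(1/4) = 8/7.
From π_2 · 1/4 = π_3 · 3/8: π_3/π_2 = (1/4)/(3/8) = 2/3.
Take π_1 proportional to 1; then unnormalized π = (1, 8/7, 16/21). Normalize by dividing by the sum 61/21:
  π = (21/61, 24/61, 16/61).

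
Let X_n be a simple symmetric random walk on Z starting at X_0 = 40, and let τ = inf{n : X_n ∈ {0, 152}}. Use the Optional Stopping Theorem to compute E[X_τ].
E[X_τ] = 40

X_n is a martingale and τ is a bounded-mean stopping time (indeed τ is finite a.s. with bounded expectation since the walk is in a bounded region). By the OST, E[X_τ] = E[X_0] = 40. Equivalently: E[X_τ] = 152 · P(hit 152 first) + 0 · P(hit 0 first) = 152 · (40/152) = 40.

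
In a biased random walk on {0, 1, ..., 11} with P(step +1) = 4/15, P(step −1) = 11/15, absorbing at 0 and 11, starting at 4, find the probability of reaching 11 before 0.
P(hit 11 before 0) = (1 − (11/4)^4) / (1 − (11/4)^11) = 33669120/40758210901

Let u_k denote P(reach 11 before 0 | start at k). Boundary: u_0 = 0, u_11 = 1. Recurrence: u_k = 4/15·u_{k+1} + 11/15·u_{k-1} for 1 ≤ k ≤ 10. Try u_k = A + B·r^k with r = q/p = (11/15)/(4/15) = 11/4. Substitution satisfies the recurrence; boundary conditions give:
  u_k = (1 − r^k) / (1 − r^N) = (1 − (11/4)^4) / (1 − (11/4)^11) = 33669120/40758210901.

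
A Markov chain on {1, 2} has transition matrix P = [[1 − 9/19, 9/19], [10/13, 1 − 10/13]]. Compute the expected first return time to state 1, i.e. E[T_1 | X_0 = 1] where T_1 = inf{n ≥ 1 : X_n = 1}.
E[T_1 | X_0 = 1] = 1/π_1 = 307/190

For an irreducible recurrent Markov chain with stationary distribution π, E[T_i | X_0 = i] = 1/π_i (Kac's formula). Here π_1 = (10/13)/(9/19 + 10/13) = (10/13)/(307/247) = 190/307, so E[T_1 | X_0 = 1] = 1/π_1 = (9/19 + 10/13)/(10/13) = (307/247)/(10/13) = 307/190.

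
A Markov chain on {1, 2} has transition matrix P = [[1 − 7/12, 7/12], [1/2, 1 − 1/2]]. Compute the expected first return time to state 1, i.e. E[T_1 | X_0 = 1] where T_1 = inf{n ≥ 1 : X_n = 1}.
E[T_1 | X_0 = 1] = 1/π_1 = 13/6

For an irreducible recurrent Markov chain with stationary distribution π, E[T_i | X_0 = i] = 1/π_i (Kac's formula). Here π_1 = (1/2)/(7/12 + 1/2) = (1/2)/(13/12) = 6/13, so E[T_1 | X_0 = 1] = 1/π_1 = (7/12 + 1/2)/(1/2) = (13/12)/(1/2) = 13/6.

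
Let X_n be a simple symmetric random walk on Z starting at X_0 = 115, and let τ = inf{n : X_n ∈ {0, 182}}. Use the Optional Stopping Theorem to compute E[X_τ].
E[X_τ] = 115

X_n is a martingale and τ is a bounded-mean stopping time (indeed τ is finite a.s. with bounded expectation since the walk is in a bounded region). By the OST, E[X_τ] = E[X_0] = 115. Equivalently: E[X_τ] = 182 · P(hit 182 first) + 0 · P(hit 0 first) = 182 · (115/182) = 115.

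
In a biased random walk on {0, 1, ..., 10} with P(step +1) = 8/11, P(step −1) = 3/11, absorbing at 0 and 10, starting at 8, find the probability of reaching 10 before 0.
P(hit 10 before 0) = (1 − (3/8)^8) / (1 − (3/8)^10) = 19514944/19521505

Let u_k denote P(reach 10 before 0 | start at k). Boundary: u_0 = 0, u_10 = 1. Recurrence: u_k = 8/11·u_{k+1} + 3/11·u_{k-1} for 1 ≤ k ≤ 9. Try u_k = A + B·r^k with r = q/p = (3/11)/(8/11) = 3/8. Substitution satisfies the recurrence; boundary conditions give:
  u_k = (1 − r^k) / (1 − r^N) = (1 − (3/8)^8) / (1 − (3/8)^10) = 19514944/19521505.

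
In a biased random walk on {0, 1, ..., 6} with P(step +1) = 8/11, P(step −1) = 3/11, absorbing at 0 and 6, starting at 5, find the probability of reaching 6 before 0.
P(hit 6 before 0) = (1 − (3/8)^5) / (1 − (3/8)^6) = 52040/52283

Let u_k denote P(reach 6 before 0 | start at k). Boundary: u_0 = 0, u_6 = 1. Recurrence: u_k = 8/11·u_{k+1} + 3/11·u_{k-1} for 1 ≤ k ≤ 5. Try u_k = A + B·r^k with r = q/p = (3/11)/(8/11) = 3/8. Substitution satisfies the recurrence; boundary conditions give:
  u_k = (1 − r^k) / (1 − r^N) = (1 − (3/8)^5) / (1 − (3/8)^6) = 52040/52283.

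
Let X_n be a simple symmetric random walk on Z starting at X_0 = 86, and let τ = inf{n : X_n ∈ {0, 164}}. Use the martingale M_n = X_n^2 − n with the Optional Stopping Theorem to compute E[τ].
E[τ] = 6708

M_n = X_n^2 − n is a martingale (since E[X_{n+1}^2 | F_n] = X_n^2 + 1). By OST (τ has finite mean in a bounded region), E[M_τ] = E[M_0] = X_0^2 − 0 = 86^2 = 7396. Also E[M_τ] = E[X_τ^2] − E[τ]. The walk exits at 0 or 164, with P(hit 164 first) = 86/164, so E[X_τ^2] = 164^2 · 86/164 + 0 = 14104. Thus E[τ] = E[X_τ^2] − E[M_τ] = 14104 − 7396 = 6708 = 86(164 − 86) = 6708.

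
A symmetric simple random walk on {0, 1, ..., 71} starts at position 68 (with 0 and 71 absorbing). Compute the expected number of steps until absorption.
E[τ | X_0 = 68] = 204

Let v_k = E[τ | X_0 = k]. Boundary: v_0 = v_71 = 0. Recurrence: v_k = 1 + (v_{k-1} + v_{k+1})/2 for 1 ≤ k ≤ 70. The particular solution to v_k − (v_{k-1} + v_{k+1})/2 = 1 is v_k = −k^2. Adding homogeneous solution A + B k and matching boundaries gives v_k = k (71 − k). Substituting k = 68: v_68 = 68 · 3 = 204.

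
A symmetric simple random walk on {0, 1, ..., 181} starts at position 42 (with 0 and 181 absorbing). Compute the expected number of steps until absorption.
E[τ | X_0 = 42] = 5838

Let v_k = E[τ | X_0 = k]. Boundary: v_0 = v_181 = 0. Recurrence: v_k = 1 + (v_{k-1} + v_{k+1})/2 for 1 ≤ k ≤ 180. The particular solution to v_k − (v_{k-1} + v_{k+1})/2 = 1 is v_k = −k^2. Adding homogeneous solution A + B k and matching boundaries gives v_k = k (181 − k). Substituting k = 42: v_42 = 42 · 139 = 5838.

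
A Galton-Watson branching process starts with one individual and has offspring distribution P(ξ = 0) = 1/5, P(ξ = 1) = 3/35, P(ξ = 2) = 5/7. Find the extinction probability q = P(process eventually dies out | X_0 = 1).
q = 7/25

The pgf is f(s) = 1/5 + 3/35·s + 5/7·s². The extinction probability q is the smallest fixed point of f in [0, 1]. Setting s = f(s):
  5/7·s² + (3/35 − 1)·s + 1/5 = 0
  5/7·s² − (1/5 + 5/7)·s + 1/5 = 0
which factors as (s − 1)·(5/7·s − 1/5) = 0, giving roots s = 1 and s = (1/5)/(5/7) = 7/25.
Mean offspring μ = 3/35 + 2·5/7 = 53/35 > 1 (supercritical), so q < 1. The extinction probability is the smaller root: q = (1/5)/(5/7) = 7/25.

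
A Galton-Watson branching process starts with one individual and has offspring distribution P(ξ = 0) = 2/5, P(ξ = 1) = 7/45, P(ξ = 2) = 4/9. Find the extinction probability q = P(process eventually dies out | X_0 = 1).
q = 9/10

The pgf is f(s) = 2/5 + 7/45·s + 4/9·s². The extinction probability q is the smallest fixed point of f in [0, 1]. Setting s = f(s):
  4/9·s² + (7/45 − 1)·s + 2/5 = 0
  4/9·s² − (2/5 + 4/9)·s + 2/5 = 0
which factors as (s − 1)·(4/9·s − 2/5) = 0, giving roots s = 1 and s = (2/5)/(4/9) = 9/10.
Mean offspring μ = 7/45 + 2·4/9 = 47/45 > 1 (supercritical), so q < 1. The extinction probability is the smaller root: q = (2/5)/(4/9) = 9/10.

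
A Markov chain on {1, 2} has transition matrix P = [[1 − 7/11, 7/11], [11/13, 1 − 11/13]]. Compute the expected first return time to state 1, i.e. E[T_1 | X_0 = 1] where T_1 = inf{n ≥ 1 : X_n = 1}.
E[T_1 | X_0 = 1] = 1/π_1 = 212/121

For an irreducible recurrent Markov chain with stationary distribution π, E[T_i | X_0 = i] = 1/π_i (Kac's formula). Here π_1 = (11/13)/(7/11 + 11/13) = (11/13)/(212/143) = 121/212, so E[T_1 | X_0 = 1] = 1/π_1 = (7/11 + 11/13)/(11/13) = (212/143)/(11/13) = 212/121.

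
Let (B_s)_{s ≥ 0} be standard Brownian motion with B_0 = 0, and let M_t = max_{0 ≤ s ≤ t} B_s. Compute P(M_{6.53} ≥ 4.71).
P(M_{6.53} ≥ 4.71) = 2·P(B_{6.53} ≥ 4.71) = 2(1 − Φ(4.71/√6.53)) ≈ 0.0653

By the reflection principle for Brownian motion, P(M_t ≥ a) = 2 · P(B_t ≥ a) for a ≥ 0. Since B_t ~ N(0, t), P(B_t ≥ 4.71) = 1 − Φ(4.71/√t) = 1 − Φ(4.71/√6.53) = 1 − Φ(1.8432). So
  P(M_{6.53} ≥ 4.71) = 2(1 − Φ(1.8432)) ≈ 0.0653.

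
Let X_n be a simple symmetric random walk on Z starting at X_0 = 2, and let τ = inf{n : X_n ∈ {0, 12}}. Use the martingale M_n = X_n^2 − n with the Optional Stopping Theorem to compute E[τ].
E[τ] = 20

M_n = X_n^2 − n is a martingale (since E[X_{n+1}^2 | F_n] = X_n^2 + 1). By OST (τ has finite mean in a bounded region), E[M_τ] = E[M_0] = X_0^2 − 0 = 2^2 = 4. Also E[M_τ] = E[X_τ^2] − E[τ]. The walk exits at 0 or 12, with P(hit 12 first) = 2/12, so E[X_τ^2] = 12^2 · 2/12 + 0 = 24. Thus E[τ] = E[X_τ^2] − E[M_τ] = 24 − 4 = 20 = 2(12 − 2) = 20.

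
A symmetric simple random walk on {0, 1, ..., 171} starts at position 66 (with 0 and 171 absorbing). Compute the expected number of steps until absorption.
E[τ | X_0 = 66] = 6930

Let v_k = E[τ | X_0 = k]. Boundary: v_0 = v_171 = 0. Recurrence: v_k = 1 + (v_{k-1} + v_{k+1})/2 for 1 ≤ k ≤ 170. The particular solution to v_k − (v_{k-1} + v_{k+1})/2 = 1 is v_k = −k^2. Adding homogeneous solution A + B k and matching boundaries gives v_k = k (171 − k). Substituting k = 66: v_66 = 66 · 105 = 6930.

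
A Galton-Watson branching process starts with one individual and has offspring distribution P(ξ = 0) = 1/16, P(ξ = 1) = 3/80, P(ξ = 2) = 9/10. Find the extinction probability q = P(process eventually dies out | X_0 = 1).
q = 5/72

The pgf is f(s) = 1/16 + 3/80·s + 9/10·s². The extinction probability q is the smallest fixed point of f in [0, 1]. Setting s = f(s):
  9/10·s² + (3/80 − 1)·s + 1/16 = 0
  9/10·s² − (1/16 + 9/10)·s + 1/16 = 0
which factors as (s − 1)·(9/10·s − 1/16) = 0, giving roots s = 1 and s = (1/16)/(9/10) = 5/72.
Mean offspring μ = 3/80 + 2·9/10 = 147/80 > 1 (supercritical), so q < 1. The extinction probability is the smaller root: q = (1/16)/(9/10) = 5/72.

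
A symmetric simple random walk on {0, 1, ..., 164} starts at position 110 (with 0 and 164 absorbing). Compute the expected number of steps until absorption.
E[τ | X_0 = 110] = 5940

Let v_k = E[τ | X_0 = k]. Boundary: v_0 = v_164 = 0. Recurrence: v_k = 1 + (v_{k-1} + v_{k+1})/2 for 1 ≤ k ≤ 163. The particular solution to v_k − (v_{k-1} + v_{k+1})/2 = 1 is v_k = −k^2. Adding homogeneous solution A + B k and matching boundaries gives v_k = k (164 − k). Substituting k = 110: v_110 = 110 · 54 = 5940.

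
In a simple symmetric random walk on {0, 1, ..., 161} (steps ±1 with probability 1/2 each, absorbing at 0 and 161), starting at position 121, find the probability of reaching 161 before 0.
P(hit 161 before 0) = 121/161

Let u_k = P(hit 161 before 0 | start at k). Then u_0 = 0, u_161 = 1, and u_k = u_{k-1}/2 + u_{k+1}/2 for 1 ≤ k ≤ 160. This harmonic recurrence is solved by u_k = k/161, giving u_121 = 121/161.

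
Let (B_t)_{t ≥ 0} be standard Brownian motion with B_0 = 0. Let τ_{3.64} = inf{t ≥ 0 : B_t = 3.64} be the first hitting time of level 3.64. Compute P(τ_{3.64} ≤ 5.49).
P(τ_{3.64} ≤ 5.49) = 2(1 − Φ(3.64/√5.49)) = 2(1 − Φ(1.5535)) ≈ 0.1203

By the reflection principle for standard BM, P(τ_b ≤ t) = 2 · P(B_t ≥ b). Since B_t ~ N(0, t), P(B_t ≥ 3.64) = 1 − Φ(3.64/√t) = 1 − Φ(3.64/√5.49) = 1 − Φ(1.5535) ≈ 0.06015. Doubling: P(τ_{3.64} ≤ 5.49) ≈ 2 · 0.06015 = 0.12030 ≈ 0.1203.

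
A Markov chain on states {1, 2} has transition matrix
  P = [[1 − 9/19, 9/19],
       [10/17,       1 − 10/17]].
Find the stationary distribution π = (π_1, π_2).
π_1 = 190/343, π_2 = 153/343

Solve πP = π with π_1 + π_2 = 1. From πP = π: π_1 · (1 − 9/19) + π_2 · 10/17 = π_1 ⇒ π_2 · 10/17 = π_1 · 9/19 ⇒ π_2/π_1 = (9/19)/(10/17) = 153/190. Together with π_1 + π_2 = 1:
  π_1 = (10/17)/(9/19 + 10/17) = (10/17)/(343/323) = 190/343,
  π_2 = (9/19)/(9/19 + 10/17) = (9/19)/(343/323) = 153/343.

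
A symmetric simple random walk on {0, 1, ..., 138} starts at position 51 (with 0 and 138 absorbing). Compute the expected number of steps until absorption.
E[τ | X_0 = 51] = 4437

Let v_k = E[τ | X_0 = k]. Boundary: v_0 = v_138 = 0. Recurrence: v_k = 1 + (v_{k-1} + v_{k+1})/2 for 1 ≤ k ≤ 137. The particular solution to v_k − (v_{k-1} + v_{k+1})/2 = 1 is v_k = −k^2. Adding homogeneous solution A + B k and matching boundaries gives v_k = k (138 − k). Substituting k = 51: v_51 = 51 · 87 = 4437.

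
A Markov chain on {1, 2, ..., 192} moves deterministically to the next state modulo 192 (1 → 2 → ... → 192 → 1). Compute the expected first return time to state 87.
E[T_87 | X_0 = 87] = 192

The chain cycles deterministically, so starting at state 87 it returns in exactly 192 steps. Equivalently, the stationary distribution is uniform π_j = 1/192 for every state j, so by Kac's formula E[T_87] = 1/π_87 = 192.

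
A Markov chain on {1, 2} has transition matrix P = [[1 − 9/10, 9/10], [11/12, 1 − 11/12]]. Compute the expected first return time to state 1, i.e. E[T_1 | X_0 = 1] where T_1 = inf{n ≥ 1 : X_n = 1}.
E[T_1 | X_0 = 1] = 1/π_1 = 109/55

For an irreducible recurrent Markov chain with stationary distribution π, E[T_i | X_0 = i] = 1/π_i (Kac's formula). Here π_1 = (11/12)/(9/10 + 11/12) = (11/12)/(109/60) = 55/109, so E[T_1 | X_0 = 1] = 1/π_1 = (9/10 + 11/12)/(11/12) = (109/60)/(11/12) = 109/55.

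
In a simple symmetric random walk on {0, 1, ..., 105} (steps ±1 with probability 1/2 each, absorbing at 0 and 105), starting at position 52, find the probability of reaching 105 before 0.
P(hit 105 before 0) = 52/105

Let u_k = P(hit 105 before 0 | start at k). Then u_0 = 0, u_105 = 1, and u_k = u_{k-1}/2 + u_{k+1}/2 for 1 ≤ k ≤ 104. This harmonic recurrence is solved by u_k = k/105, giving u_52 = 52/105.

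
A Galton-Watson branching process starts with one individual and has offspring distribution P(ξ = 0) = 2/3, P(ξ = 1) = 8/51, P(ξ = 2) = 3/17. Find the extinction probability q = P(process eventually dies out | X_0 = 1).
q = 1

Mean offspring μ = 0·2/3 + 1·8/51 + 2·3/17 = 26/51 ≤ 1. For μ ≤ 1 with offspring not concentrated at 1, the Galton-Watson process goes extinct almost surely, so q = 1.
(Algebraic check: The pgf is f(s) = 2/3 + 8/51·s + 3/17·s². The extinction probability q is the smallest fixed point of f in [0, 1]. Setting s = f(s):
  3/17·s² + (8/51 − 1)·s + 2/3 = 0
  3/17·s² − (2/3 + 3/17)·s + 2/3 = 0
which factors as (s − 1)·(3/17·s − 2/3) = 0, giving roots s = 1 and s = (2/3)/(3/17) = 34/9. Since 34/9 ≥ 1, the smallest root in [0, 1] is s = 1.)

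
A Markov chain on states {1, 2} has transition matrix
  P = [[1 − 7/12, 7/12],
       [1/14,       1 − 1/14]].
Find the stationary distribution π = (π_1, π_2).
π_1 = 6/55, π_2 = 49/55

Solve πP = π with π_1 + π_2 = 1. From πP = π: π_1 · (1 − 7/12) + π_2 · 1/14 = π_1 ⇒ π_2 · 1/14 = π_1 · 7/12 ⇒ π_2/π_1 = (7/12)/(1/14) = 49/6. Together with π_1 + π_2 = 1:
  π_1 = (1/14)/(7/12 + 1/14) = (1/14)/(55/84) = 6/55,
  π_2 = (7/12)/(7/12 + 1/14) = (7/12)/(55/84) = 49/55.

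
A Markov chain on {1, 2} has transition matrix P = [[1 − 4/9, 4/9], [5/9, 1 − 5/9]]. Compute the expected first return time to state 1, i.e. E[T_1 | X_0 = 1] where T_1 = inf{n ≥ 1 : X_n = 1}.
E[T_1 | X_0 = 1] = 1/π_1 = 9/5

For an irreducible recurrent Markov chain with stationary distribution π, E[T_i | X_0 = i] = 1/π_i (Kac's formula). Here π_1 = (5/9)/(4/9 + 5/9) = (5/9)/(1) = 5/9, so E[T_1 | X_0 = 1] = 1/π_1 = (4/9 + 5/9)/(5/9) = (1)/(5/9) = 9/5.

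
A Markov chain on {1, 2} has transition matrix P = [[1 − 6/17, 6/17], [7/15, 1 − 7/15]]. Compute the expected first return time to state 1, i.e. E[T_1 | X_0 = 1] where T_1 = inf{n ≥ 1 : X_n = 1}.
E[T_1 | X_0 = 1] = 1/π_1 = 209/119

For an irreducible recurrent Markov chain with stationary distribution π, E[T_i | X_0 = i] = 1/π_i (Kac's formula). Here π_1 = (7/15)/(6/17 + 7/15) = (7/15)/(209/255) = 119/209, so E[T_1 | X_0 = 1] = 1/π_1 = (6/17 + 7/15)/(7/15) = (209/255)/(7/15) = 209/119.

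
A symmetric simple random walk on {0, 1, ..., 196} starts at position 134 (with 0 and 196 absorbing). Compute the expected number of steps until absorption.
E[τ | X_0 = 134] = 8308

Let v_k = E[τ | X_0 = k]. Boundary: v_0 = v_196 = 0. Recurrence: v_k = 1 + (v_{k-1} + v_{k+1})/2 for 1 ≤ k ≤ 195. The particular solution to v_k − (v_{k-1} + v_{k+1})/2 = 1 is v_k = −k^2. Adding homogeneous solution A + B k and matching boundaries gives v_k = k (196 − k). Substituting k = 134: v_134 = 134 · 62 = 8308.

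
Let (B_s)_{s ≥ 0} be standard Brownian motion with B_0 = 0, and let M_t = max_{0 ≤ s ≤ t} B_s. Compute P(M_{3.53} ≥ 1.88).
P(M_{3.53} ≥ 1.88) = 2·P(B_{3.53} ≥ 1.88) = 2(1 − Φ(1.88/√3.53)) ≈ 0.3170

By the reflection principle for Brownian motion, P(M_t ≥ a) = 2 · P(B_t ≥ a) for a ≥ 0. Since B_t ~ N(0, t), P(B_t ≥ 1.88) = 1 − Φ(1.88/√t) = 1 − Φ(1.88/√3.53) = 1 − Φ(1.0006). So
  P(M_{3.53} ≥ 1.88) = 2(1 − Φ(1.0006)) ≈ 0.3170.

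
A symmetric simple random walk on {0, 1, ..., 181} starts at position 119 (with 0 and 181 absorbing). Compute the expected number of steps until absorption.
E[τ | X_0 = 119] = 7378

Let v_k = E[τ | X_0 = k]. Boundary: v_0 = v_181 = 0. Recurrence: v_k = 1 + (v_{k-1} + v_{k+1})/2 for 1 ≤ k ≤ 180. The particular solution to v_k − (v_{k-1} + v_{k+1})/2 = 1 is v_k = −k^2. Adding homogeneous solution A + B k and matching boundaries gives v_k = k (181 − k). Substituting k = 119: v_119 = 119 · 62 = 7378.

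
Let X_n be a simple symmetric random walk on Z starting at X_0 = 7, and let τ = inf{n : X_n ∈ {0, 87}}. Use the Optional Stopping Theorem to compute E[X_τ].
E[X_τ] = 7

X_n is a martingale and τ is a bounded-mean stopping time (indeed τ is finite a.s. with bounded expectation since the walk is in a bounded region). By the OST, E[X_τ] = E[X_0] = 7. Equivalently: E[X_τ] = 87 · P(hit 87 first) + 0 · P(hit 0 first) = 87 · (7/87) = 7.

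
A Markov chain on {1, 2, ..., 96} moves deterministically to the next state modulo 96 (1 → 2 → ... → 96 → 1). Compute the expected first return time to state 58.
E[T_58 | X_0 = 58] = 96

The chain cycles deterministically, so starting at state 58 it returns in exactly 96 steps. Equivalently, the stationary distribution is uniform π_j = 1/96 for every state j, so by Kac's formula E[T_58] = 1/π_58 = 96.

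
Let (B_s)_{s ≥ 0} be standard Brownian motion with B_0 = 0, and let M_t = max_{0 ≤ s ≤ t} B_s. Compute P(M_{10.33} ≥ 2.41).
P(M_{10.33} ≥ 2.41) = 2·P(B_{10.33} ≥ 2.41) = 2(1 − Φ(2.41/√10.33)) ≈ 0.4534

By the reflection principle for Brownian motion, P(M_t ≥ a) = 2 · P(B_t ≥ a) for a ≥ 0. Since B_t ~ N(0, t), P(B_t ≥ 2.41) = 1 − Φ(2.41/√t) = 1 − Φ(2.41/√10.33) = 1 − Φ(0.7498). So
  P(M_{10.33} ≥ 2.41) = 2(1 − Φ(0.7498)) ≈ 0.4534.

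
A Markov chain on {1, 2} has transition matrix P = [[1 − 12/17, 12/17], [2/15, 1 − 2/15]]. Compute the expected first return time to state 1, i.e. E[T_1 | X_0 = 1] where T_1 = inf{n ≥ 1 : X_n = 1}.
E[T_1 | X_0 = 1] = 1/π_1 = 107/17

For an irreducible recurrent Markov chain with stationary distribution π, E[T_i | X_0 = i] = 1/π_i (Kac's formula). Here π_1 = (2/15)/(12/17 + 2/15) = (2/15)/(214/255) = 17/107, so E[T_1 | X_0 = 1] = 1/π_1 = (12/17 + 2/15)/(2/15) = (214/255)/(2/15) = 107/17.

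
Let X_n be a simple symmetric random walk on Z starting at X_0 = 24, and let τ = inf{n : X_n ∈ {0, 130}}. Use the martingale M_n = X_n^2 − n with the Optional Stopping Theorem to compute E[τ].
E[τ] = 2544

M_n = X_n^2 − n is a martingale (since E[X_{n+1}^2 | F_n] = X_n^2 + 1). By OST (τ has finite mean in a bounded region), E[M_τ] = E[M_0] = X_0^2 − 0 = 24^2 = 576. Also E[M_τ] = E[X_τ^2] − E[τ]. The walk exits at 0 or 130, with P(hit 130 first) = 24/130, so E[X_τ^2] = 130^2 · 24/130 + 0 = 3120. Thus E[τ] = E[X_τ^2] − E[M_τ] = 3120 − 576 = 2544 = 24(130 − 24) = 2544.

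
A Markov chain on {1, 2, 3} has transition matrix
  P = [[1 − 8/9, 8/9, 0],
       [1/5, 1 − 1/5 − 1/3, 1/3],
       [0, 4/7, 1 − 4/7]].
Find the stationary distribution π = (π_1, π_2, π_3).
π = (27/217, 120/217, 10/31)

This is a birth-death chain on three states, which satisfies detailed balance: π_1 · P_{12} = π_2 · P_{21} and π_2 · P_{23} = π_3 · P_{32}.
From π_1 · 8/9 = π_2 · 1/5: π_2/π_1 = (8/9)/(1/5) = 40/9.
From π_2 · 1/3 = π_3 · 4/7: π_3/π_2 = (1/3)/(4/7) = 7/12.
Take π_1 proportional to 1; then unnormalized π = (1, 40/9, 70/27). Normalize by dividing by the sum 217/27:
  π = (27/217, 120/217, 10/31).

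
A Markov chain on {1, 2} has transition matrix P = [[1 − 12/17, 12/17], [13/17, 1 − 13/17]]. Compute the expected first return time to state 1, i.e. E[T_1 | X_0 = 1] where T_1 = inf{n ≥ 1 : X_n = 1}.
E[T_1 | X_0 = 1] = 1/π_1 = 25/13

For an irreducible recurrent Markov chain with stationary distribution π, E[T_i | X_0 = i] = 1/π_i (Kac's formula). Here π_1 = (13/17)/(12/17 + 13/17) = (13/17)/(25/17) = 13/25, so E[T_1 | X_0 = 1] = 1/π_1 = (12/17 + 13/17)/(13/17) = (25/17)/(13/17) = 25/13.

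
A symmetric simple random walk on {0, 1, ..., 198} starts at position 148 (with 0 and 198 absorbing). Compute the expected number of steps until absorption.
E[τ | X_0 = 148] = 7400

Let v_k = E[τ | X_0 = k]. Boundary: v_0 = v_198 = 0. Recurrence: v_k = 1 + (v_{k-1} + v_{k+1})/2 for 1 ≤ k ≤ 197. The particular solution to v_k − (v_{k-1} + v_{k+1})/2 = 1 is v_k = −k^2. Adding homogeneous solution A + B k and matching boundaries gives v_k = k (198 − k). Substituting k = 148: v_148 = 148 · 50 = 7400.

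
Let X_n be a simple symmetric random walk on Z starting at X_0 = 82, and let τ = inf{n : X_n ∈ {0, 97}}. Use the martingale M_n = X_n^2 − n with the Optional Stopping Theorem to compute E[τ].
E[τ] = 1230

M_n = X_n^2 − n is a martingale (since E[X_{n+1}^2 | F_n] = X_n^2 + 1). By OST (τ has finite mean in a bounded region), E[M_τ] = E[M_0] = X_0^2 − 0 = 82^2 = 6724. Also E[M_τ] = E[X_τ^2] − E[τ]. The walk exits at 0 or 97, with P(hit 97 first) = 82/97, so E[X_τ^2] = 97^2 · 82/97 + 0 = 7954. Thus E[τ] = E[X_τ^2] − E[M_τ] = 7954 − 6724 = 1230 = 82(97 − 82) = 1230.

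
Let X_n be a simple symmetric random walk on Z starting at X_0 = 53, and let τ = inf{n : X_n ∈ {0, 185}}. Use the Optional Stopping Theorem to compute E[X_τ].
E[X_τ] = 53

X_n is a martingale and τ is a bounded-mean stopping time (indeed τ is finite a.s. with bounded expectation since the walk is in a bounded region). By the OST, E[X_τ] = E[X_0] = 53. Equivalently: E[X_τ] = 185 · P(hit 185 first) + 0 · P(hit 0 first) = 185 · (53/185) = 53.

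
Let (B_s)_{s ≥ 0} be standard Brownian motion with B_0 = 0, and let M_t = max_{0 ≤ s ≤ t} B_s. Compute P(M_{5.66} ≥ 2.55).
P(M_{5.66} ≥ 2.55) = 2·P(B_{5.66} ≥ 2.55) = 2(1 − Φ(2.55/√5.66)) ≈ 0.2838

By the reflection principle for Brownian motion, P(M_t ≥ a) = 2 · P(B_t ≥ a) for a ≥ 0. Since B_t ~ N(0, t), P(B_t ≥ 2.55) = 1 − Φ(2.55/√t) = 1 − Φ(2.55/√5.66) = 1 − Φ(1.0718). So
  P(M_{5.66} ≥ 2.55) = 2(1 − Φ(1.0718)) ≈ 0.2838.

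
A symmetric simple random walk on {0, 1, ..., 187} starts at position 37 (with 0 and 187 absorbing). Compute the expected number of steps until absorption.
E[τ | X_0 = 37] = 5550

Let v_k = E[τ | X_0 = k]. Boundary: v_0 = v_187 = 0. Recurrence: v_k = 1 + (v_{k-1} + v_{k+1})/2 for 1 ≤ k ≤ 186. The particular solution to v_k − (v_{k-1} + v_{k+1})/2 = 1 is v_k = −k^2. Adding homogeneous solution A + B k and matching boundaries gives v_k = k (187 − k). Substituting k = 37: v_37 = 37 · 150 = 5550.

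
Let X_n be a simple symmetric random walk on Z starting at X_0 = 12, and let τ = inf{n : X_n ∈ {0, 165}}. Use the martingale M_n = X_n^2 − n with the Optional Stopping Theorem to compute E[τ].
E[τ] = 1836

M_n = X_n^2 − n is a martingale (since E[X_{n+1}^2 | F_n] = X_n^2 + 1). By OST (τ has finite mean in a bounded region), E[M_τ] = E[M_0] = X_0^2 − 0 = 12^2 = 144. Also E[M_τ] = E[X_τ^2] − E[τ]. The walk exits at 0 or 165, with P(hit 165 first) = 12/165, so E[X_τ^2] = 165^2 · 12/165 + 0 = 1980. Thus E[τ] = E[X_τ^2] − E[M_τ] = 1980 − 144 = 1836 = 12(165 − 12) = 1836.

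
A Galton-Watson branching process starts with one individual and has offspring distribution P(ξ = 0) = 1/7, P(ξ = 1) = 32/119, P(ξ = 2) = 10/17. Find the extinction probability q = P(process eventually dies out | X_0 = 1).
q = 17/70

The pgf is f(s) = 1/7 + 32/119·s + 10/17·s². The extinction probability q is the smallest fixed point of f in [0, 1]. Setting s = f(s):
  10/17·s² + (32/119 − 1)·s + 1/7 = 0
  10/17·s² − (1/7 + 10/17)·s + 1/7 = 0
which factors as (s − 1)·(10/17·s − 1/7) = 0, giving roots s = 1 and s = (1/7)/(10/17) = 17/70.
Mean offspring μ = 32/119 + 2·10/17 = 172/119 > 1 (supercritical), so q < 1. The extinction probability is the smaller root: q = (1/7)/(10/17) = 17/70.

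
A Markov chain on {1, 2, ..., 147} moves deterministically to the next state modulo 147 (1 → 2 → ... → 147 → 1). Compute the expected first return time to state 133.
E[T_133 | X_0 = 133] = 147

The chain cycles deterministically, so starting at state 133 it returns in exactly 147 steps. Equivalently, the stationary distribution is uniform π_j = 1/147 for every state j, so by Kac's formula E[T_133] = 1/π_133 = 147.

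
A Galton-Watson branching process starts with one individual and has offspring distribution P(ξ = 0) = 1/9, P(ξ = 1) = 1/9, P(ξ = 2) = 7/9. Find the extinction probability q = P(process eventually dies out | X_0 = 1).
q = 1/7

The pgf is f(s) = 1/9 + 1/9·s + 7/9·s². The extinction probability q is the smallest fixed point of f in [0, 1]. Setting s = f(s):
  7/9·s² + (1/9 − 1)·s + 1/9 = 0
  7/9·s² − (1/9 + 7/9)·s + 1/9 = 0
which factors as (s − 1)·(7/9·s − 1/9) = 0, giving roots s = 1 and s = (1/9)/(7/9) = 1/7.
Mean offspring μ = 1/9 + 2·7/9 = 5/3 > 1 (supercritical), so q < 1. The extinction probability is the smaller root: q = (1/9)/(7/9) = 1/7.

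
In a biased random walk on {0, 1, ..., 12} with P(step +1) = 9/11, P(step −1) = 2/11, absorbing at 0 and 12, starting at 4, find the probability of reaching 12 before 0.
P(hit 12 before 0) = (1 − (2/9)^4) / (1 − (2/9)^12) = 43046721/43151953

Let u_k denote P(reach 12 before 0 | start at k). Boundary: u_0 = 0, u_12 = 1. Recurrence: u_k = 9/11·u_{k+1} + 2/11·u_{k-1} for 1 ≤ k ≤ 11. Try u_k = A + B·r^k with r = q/p = (2/11)/(9/11) = 2/9. Substitution satisfies the recurrence; boundary conditions give:
  u_k = (1 − r^k) / (1 − r^N) = (1 − (2/9)^4) / (1 − (2/9)^12) = 43046721/43151953.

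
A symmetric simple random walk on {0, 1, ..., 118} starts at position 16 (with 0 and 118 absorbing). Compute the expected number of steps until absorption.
E[τ | X_0 = 16] = 1632

Let v_k = E[τ | X_0 = k]. Boundary: v_0 = v_118 = 0. Recurrence: v_k = 1 + (v_{k-1} + v_{k+1})/2 for 1 ≤ k ≤ 117. The particular solution to v_k − (v_{k-1} + v_{k+1})/2 = 1 is v_k = −k^2. Adding homogeneous solution A + B k and matching boundaries gives v_k = k (118 − k). Substituting k = 16: v_16 = 16 · 102 = 1632.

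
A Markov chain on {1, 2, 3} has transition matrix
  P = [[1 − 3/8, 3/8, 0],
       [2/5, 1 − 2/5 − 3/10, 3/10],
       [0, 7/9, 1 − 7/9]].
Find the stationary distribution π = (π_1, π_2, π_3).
π = (224/515, 42/103, 81/515)

This is a birth-death chain on three states, which satisfies detailed balance: π_1 · P_{12} = π_2 · P_{21} and π_2 · P_{23} = π_3 · P_{32}.
From π_1 · 3/8 = π_2 · 2/5: π_2/π_1 = (3/8)/(2/5) = 15/16.
From π_2 · 3/10 = π_3 · 7/9: π_3/π_2 = (3/10)/(7/9) = 27/70.
Take π_1 proportional to 1; then unnormalized π = (1, 15/16, 81/224). Normalize by dividing by the sum 515/224:
  π = (224/515, 42/103, 81/515).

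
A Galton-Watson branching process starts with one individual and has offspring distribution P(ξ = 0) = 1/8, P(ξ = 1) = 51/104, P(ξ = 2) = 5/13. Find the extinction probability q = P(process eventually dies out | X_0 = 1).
q = 13/40

The pgf is f(s) = 1/8 + 51/104·s + 5/13·s². The extinction probability q is the smallest fixed point of f in [0, 1]. Setting s = f(s):
  5/13·s² + (51/104 − 1)·s + 1/8 = 0
  5/13·s² − (1/8 + 5/13)·s + 1/8 = 0
which factors as (s − 1)·(5/13·s − 1/8) = 0, giving roots s = 1 and s = (1/8)/(5/13) = 13/40.
Mean offspring μ = 51/104 + 2·5/13 = 131/104 > 1 (supercritical), so q < 1. The extinction probability is the smaller root: q = (1/8)/(5/13) = 13/40.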